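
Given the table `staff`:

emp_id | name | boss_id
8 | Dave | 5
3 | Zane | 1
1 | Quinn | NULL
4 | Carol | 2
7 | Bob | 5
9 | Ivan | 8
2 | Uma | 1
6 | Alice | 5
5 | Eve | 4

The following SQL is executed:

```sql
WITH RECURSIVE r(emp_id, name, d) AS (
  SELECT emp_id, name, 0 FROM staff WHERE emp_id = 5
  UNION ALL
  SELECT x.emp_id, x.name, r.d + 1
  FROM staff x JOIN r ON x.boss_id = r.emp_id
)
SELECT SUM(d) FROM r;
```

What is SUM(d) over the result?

5

Base: emp_id=5 (Eve) at d 0.
Iteration 1: rows with boss_id in {5} -> Alice (id 6, d 1), Bob (id 7, d 1), Dave (id 8, d 1).
Iteration 2: rows with boss_id in {6,7,8} -> Ivan (id 9, d 2).
Iteration 3: no rows with boss_id in {9}; recursion stops.
SUM(d) = 0 + 1 + 1 + 1 + 2 = 5.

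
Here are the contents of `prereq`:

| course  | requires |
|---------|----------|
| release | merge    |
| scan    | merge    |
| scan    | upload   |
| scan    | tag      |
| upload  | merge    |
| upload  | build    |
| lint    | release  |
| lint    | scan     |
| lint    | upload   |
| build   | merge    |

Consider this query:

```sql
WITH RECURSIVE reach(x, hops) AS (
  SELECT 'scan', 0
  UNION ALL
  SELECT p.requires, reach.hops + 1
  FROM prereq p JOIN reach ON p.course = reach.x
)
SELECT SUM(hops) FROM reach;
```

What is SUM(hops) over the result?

Base: (scan, hops=0).
Iteration 1: edges from {scan} -> (merge, hops=1), (tag, hops=1), (upload, hops=1).
Iteration 2: edges from {merge,tag,upload} -> (build, hops=2), (merge, hops=2).
Iteration 3: edges from {build,merge} -> (merge, hops=3).
Iteration 4: no outgoing edges from {merge}; recursion stops.
SUM(hops) = 0 + 1 + 1 + 1 + 2 + 2 + 3 = 10.

10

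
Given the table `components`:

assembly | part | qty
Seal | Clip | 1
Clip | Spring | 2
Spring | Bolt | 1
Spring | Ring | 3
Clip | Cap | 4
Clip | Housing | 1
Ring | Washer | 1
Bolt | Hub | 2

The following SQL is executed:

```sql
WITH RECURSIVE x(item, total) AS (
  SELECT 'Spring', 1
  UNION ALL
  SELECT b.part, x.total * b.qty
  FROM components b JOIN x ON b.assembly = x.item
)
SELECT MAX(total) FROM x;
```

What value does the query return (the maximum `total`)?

Base: (Spring, total=1).
Iteration 1: components of {Spring} -> Bolt = 1*1 = 1, Ring = 1*3 = 3.
Iteration 2: components of {Bolt,Ring} -> Hub = 1*2 = 2, Washer = 3*1 = 3.
Iteration 3: no further components; recursion stops.
total values: 1, 1, 3, 2, 3; the maximum is 3.

3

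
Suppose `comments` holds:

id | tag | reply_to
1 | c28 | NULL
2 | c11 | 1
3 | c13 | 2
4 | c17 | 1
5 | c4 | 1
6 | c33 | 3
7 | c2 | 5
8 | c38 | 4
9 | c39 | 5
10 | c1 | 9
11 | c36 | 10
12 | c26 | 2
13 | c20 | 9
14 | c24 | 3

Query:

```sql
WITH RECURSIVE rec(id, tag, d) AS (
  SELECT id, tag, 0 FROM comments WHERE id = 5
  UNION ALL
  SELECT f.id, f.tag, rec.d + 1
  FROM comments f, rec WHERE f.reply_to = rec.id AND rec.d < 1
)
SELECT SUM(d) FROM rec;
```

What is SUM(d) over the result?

2

Base: id=5 (c4) at d 0.
Iteration 1: rows with reply_to in {5} -> c2 (id 7, d 1), c39 (id 9, d 1).
Iteration 2: d < 1 fails for all current rows; recursion stops.
SUM(d) = 0 + 1 + 1 = 2.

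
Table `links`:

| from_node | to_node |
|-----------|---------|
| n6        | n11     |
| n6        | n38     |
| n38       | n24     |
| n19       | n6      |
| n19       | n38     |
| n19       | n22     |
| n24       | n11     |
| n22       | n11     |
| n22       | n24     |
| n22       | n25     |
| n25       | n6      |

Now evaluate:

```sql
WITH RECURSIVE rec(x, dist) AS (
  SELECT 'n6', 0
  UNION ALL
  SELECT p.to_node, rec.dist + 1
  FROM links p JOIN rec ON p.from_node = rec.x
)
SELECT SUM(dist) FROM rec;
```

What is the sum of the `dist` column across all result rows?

Base: (n6, dist=0).
Iteration 1: edges from {n6} -> (n11, dist=1), (n38, dist=1).
Iteration 2: edges from {n11,n38} -> (n24, dist=2).
Iteration 3: edges from {n24} -> (n11, dist=3).
Iteration 4: no outgoing edges from {n11}; recursion stops.
SUM(dist) = 0 + 1 + 1 + 2 + 3 = 7.

7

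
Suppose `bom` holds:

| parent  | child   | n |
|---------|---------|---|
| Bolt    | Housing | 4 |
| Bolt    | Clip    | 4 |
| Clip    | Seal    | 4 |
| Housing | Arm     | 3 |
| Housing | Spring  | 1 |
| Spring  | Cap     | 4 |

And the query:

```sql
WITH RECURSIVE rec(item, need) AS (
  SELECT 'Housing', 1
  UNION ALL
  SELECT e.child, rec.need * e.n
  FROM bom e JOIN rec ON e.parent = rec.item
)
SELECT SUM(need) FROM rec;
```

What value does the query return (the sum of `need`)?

9

Base: (Housing, need=1).
Iteration 1: components of {Housing} -> Arm = 1*3 = 3, Spring = 1*1 = 1.
Iteration 2: components of {Arm,Spring} -> Cap = 1*4 = 4.
Iteration 3: no further components; recursion stops.
SUM(need) = 1 + 3 + 1 + 4 = 9.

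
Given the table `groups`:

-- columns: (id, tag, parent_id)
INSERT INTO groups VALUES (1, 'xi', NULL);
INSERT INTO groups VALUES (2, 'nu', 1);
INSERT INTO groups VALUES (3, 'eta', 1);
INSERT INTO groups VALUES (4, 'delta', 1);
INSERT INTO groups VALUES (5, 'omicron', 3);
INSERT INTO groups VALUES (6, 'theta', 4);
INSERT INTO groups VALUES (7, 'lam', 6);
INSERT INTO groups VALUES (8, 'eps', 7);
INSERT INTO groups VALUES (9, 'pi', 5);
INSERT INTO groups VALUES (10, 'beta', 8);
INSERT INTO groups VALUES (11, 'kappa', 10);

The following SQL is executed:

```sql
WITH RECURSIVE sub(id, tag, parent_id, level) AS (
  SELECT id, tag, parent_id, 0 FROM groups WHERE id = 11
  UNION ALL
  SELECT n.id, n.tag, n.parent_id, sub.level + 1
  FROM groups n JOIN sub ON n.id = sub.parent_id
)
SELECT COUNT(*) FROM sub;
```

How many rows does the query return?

7

Base: id=11 (kappa), parent_id=10, level 0.
Iteration 1: join on id=10 -> beta (id 10, parent_id=8, level 1).
Iteration 2: join on id=8 -> eps (id 8, parent_id=7, level 2).
Iteration 3: join on id=7 -> lam (id 7, parent_id=6, level 3).
Iteration 4: join on id=6 -> theta (id 6, parent_id=4, level 4).
Iteration 5: join on id=4 -> delta (id 4, parent_id=1, level 5).
Iteration 6: join on id=1 -> xi (id 1, parent_id=NULL, level 6).
Iteration 7: parent_id is NULL; no match; recursion stops.
Total rows emitted: 7.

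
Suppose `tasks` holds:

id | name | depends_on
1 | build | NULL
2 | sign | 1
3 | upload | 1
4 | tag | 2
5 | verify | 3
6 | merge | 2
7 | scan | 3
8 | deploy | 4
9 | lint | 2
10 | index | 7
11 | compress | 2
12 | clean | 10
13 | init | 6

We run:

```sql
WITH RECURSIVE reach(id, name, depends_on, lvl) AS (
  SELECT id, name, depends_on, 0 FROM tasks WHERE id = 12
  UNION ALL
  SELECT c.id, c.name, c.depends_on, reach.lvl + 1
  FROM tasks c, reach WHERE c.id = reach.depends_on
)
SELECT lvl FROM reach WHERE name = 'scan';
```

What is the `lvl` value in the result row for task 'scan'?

2

Base: id=12 (clean), depends_on=10, lvl 0.
Iteration 1: join on id=10 -> index (id 10, depends_on=7, lvl 1).
Iteration 2: join on id=7 -> scan (id 7, depends_on=3, lvl 2).
Iteration 3: join on id=3 -> upload (id 3, depends_on=1, lvl 3).
Iteration 4: join on id=1 -> build (id 1, depends_on=NULL, lvl 4).
Iteration 5: depends_on is NULL; no match; recursion stops.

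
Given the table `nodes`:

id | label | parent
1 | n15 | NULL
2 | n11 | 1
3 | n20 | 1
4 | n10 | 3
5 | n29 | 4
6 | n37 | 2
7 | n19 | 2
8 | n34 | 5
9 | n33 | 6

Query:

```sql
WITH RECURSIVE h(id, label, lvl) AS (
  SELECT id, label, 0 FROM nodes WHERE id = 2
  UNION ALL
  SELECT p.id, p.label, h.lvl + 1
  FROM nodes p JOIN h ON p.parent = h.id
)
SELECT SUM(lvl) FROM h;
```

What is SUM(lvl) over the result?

Base: id=2 (n11) at lvl 0.
Iteration 1: rows with parent in {2} -> n37 (id 6, lvl 1), n19 (id 7, lvl 1).
Iteration 2: rows with parent in {6,7} -> n33 (id 9, lvl 2).
Iteration 3: no rows with parent in {9}; recursion stops.
SUM(lvl) = 0 + 1 + 1 + 2 = 4.

4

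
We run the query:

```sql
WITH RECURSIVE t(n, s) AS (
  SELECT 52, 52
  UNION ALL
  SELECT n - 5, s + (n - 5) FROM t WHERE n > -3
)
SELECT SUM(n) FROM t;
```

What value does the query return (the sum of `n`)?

294

Base: n=52, s=52.
Iteration 1: 52 > -3 holds -> n = 52 - 5 = 47, s = 52 + 47 = 99.
Iteration 2: 47 > -3 holds -> n = 47 - 5 = 42, s = 99 + 42 = 141.
Iteration 3: 42 > -3 holds -> n = 42 - 5 = 37, s = 141 + 37 = 178.
Iteration 4: 37 > -3 holds -> n = 37 - 5 = 32, s = 178 + 32 = 210.
Iteration 5: 32 > -3 holds -> n = 32 - 5 = 27, s = 210 + 27 = 237.
Iteration 6: 27 > -3 holds -> n = 27 - 5 = 22, s = 237 + 22 = 259.
Iteration 7: 22 > -3 holds -> n = 22 - 5 = 17, s = 259 + 17 = 276.
Iteration 8: 17 > -3 holds -> n = 17 - 5 = 12, s = 276 + 12 = 288.
Iteration 9: 12 > -3 holds -> n = 12 - 5 = 7, s = 288 + 7 = 295.
Iteration 10: 7 > -3 holds -> n = 7 - 5 = 2, s = 295 + 2 = 297.
Iteration 11: 2 > -3 holds -> n = 2 - 5 = -3, s = 297 + -3 = 294.
Iteration 12: -3 > -3 fails; recursion stops.
SUM(n) = 52 + 47 + 42 + 37 + 32 + 27 + 22 + 17 + 12 + 7 + 2 + -3 = 294.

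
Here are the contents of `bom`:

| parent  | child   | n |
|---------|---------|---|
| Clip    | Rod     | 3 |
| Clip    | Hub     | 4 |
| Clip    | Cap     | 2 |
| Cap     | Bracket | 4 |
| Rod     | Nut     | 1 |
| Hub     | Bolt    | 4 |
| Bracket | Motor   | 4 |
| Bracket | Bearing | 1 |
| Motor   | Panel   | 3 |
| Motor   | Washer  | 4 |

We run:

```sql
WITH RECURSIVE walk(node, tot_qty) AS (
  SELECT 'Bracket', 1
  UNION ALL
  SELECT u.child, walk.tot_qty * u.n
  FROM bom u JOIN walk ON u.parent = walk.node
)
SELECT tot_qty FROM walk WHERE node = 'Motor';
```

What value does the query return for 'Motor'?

Base: (Bracket, tot_qty=1).
Iteration 1: components of {Bracket} -> Bearing = 1*1 = 1, Motor = 1*4 = 4.
Iteration 2: components of {Bearing,Motor} -> Panel = 4*3 = 12, Washer = 4*4 = 16.
Iteration 3: no further components; recursion stops.

4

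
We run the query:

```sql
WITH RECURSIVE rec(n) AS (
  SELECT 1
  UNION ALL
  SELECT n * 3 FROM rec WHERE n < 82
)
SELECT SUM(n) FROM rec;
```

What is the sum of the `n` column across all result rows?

364

Base: n=1.
Iteration 1: 1 < 82 holds -> n = 1 * 3 = 3.
Iteration 2: 3 < 82 holds -> n = 3 * 3 = 9.
Iteration 3: 9 < 82 holds -> n = 9 * 3 = 27.
Iteration 4: 27 < 82 holds -> n = 27 * 3 = 81.
Iteration 5: 81 < 82 holds -> n = 81 * 3 = 243.
Iteration 6: 243 < 82 fails; recursion stops.
SUM(n) = 1 + 3 + 9 + 27 + 81 + 243 = 364.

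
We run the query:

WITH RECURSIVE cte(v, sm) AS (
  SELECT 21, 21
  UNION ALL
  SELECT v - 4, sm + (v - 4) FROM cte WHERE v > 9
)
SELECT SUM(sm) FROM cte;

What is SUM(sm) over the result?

170

Base: v=21, sm=21.
Iteration 1: 21 > 9 holds -> v = 21 - 4 = 17, sm = 21 + 17 = 38.
Iteration 2: 17 > 9 holds -> v = 17 - 4 = 13, sm = 38 + 13 = 51.
Iteration 3: 13 > 9 holds -> v = 13 - 4 = 9, sm = 51 + 9 = 60.
Iteration 4: 9 > 9 fails; recursion stops.
SUM(sm) = 21 + 38 + 51 + 60 = 170.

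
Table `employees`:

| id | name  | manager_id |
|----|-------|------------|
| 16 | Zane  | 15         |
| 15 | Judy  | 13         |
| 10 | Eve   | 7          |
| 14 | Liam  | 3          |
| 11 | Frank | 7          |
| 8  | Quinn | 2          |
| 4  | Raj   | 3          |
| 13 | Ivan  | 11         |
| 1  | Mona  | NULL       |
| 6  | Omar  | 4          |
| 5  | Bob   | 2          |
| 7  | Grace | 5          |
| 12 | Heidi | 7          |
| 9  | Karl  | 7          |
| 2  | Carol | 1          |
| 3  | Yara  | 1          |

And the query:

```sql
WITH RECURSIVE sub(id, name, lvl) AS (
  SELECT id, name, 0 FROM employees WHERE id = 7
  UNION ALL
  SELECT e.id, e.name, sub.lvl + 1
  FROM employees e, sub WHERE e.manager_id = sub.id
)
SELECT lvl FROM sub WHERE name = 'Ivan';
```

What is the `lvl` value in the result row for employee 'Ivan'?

2

Base: id=7 (Grace) at lvl 0.
Iteration 1: rows with manager_id in {7} -> Karl (id 9, lvl 1), Eve (id 10, lvl 1), Frank (id 11, lvl 1), Heidi (id 12, lvl 1).
Iteration 2: rows with manager_id in {9,10,11,12} -> Ivan (id 13, lvl 2).
Iteration 3: rows with manager_id in {13} -> Judy (id 15, lvl 3).
Iteration 4: rows with manager_id in {15} -> Zane (id 16, lvl 4).
Iteration 5: no rows with manager_id in {16}; recursion stops.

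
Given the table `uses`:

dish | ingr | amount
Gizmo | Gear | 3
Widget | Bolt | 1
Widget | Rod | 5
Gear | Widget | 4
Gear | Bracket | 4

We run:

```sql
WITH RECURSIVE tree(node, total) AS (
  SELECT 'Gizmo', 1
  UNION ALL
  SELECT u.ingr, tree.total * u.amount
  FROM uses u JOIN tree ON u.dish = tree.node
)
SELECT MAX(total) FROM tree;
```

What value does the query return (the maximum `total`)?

60

Base: (Gizmo, total=1).
Iteration 1: components of {Gizmo} -> Gear = 1*3 = 3.
Iteration 2: components of {Gear} -> Bracket = 3*4 = 12, Widget = 3*4 = 12.
Iteration 3: components of {Bracket,Widget} -> Bolt = 12*1 = 12, Rod = 12*5 = 60.
Iteration 4: no further components; recursion stops.
total values: 1, 3, 12, 12, 12, 60; the maximum is 60.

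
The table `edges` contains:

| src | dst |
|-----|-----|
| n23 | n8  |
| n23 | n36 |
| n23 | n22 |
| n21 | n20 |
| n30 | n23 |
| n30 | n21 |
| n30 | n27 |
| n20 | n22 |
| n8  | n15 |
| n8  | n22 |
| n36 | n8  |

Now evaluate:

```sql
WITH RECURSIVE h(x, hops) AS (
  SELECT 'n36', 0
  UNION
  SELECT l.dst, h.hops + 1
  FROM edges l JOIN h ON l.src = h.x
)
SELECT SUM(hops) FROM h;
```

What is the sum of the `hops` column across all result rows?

5

Base: (n36, hops=0).
Iteration 1: edges from {n36} -> (n8, hops=1).
Iteration 2: edges from {n8} -> (n15, hops=2), (n22, hops=2).
Iteration 3: no outgoing edges from {n15,n22}; recursion stops.
SUM(hops) = 0 + 1 + 2 + 2 = 5.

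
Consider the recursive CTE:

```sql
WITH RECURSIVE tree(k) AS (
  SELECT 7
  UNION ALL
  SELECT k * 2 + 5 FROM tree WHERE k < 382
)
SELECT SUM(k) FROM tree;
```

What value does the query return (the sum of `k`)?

Base: k=7.
Iteration 1: 7 < 382 holds -> k = 7 * 2 + 5 = 19.
Iteration 2: 19 < 382 holds -> k = 19 * 2 + 5 = 43.
Iteration 3: 43 < 382 holds -> k = 43 * 2 + 5 = 91.
Iteration 4: 91 < 382 holds -> k = 91 * 2 + 5 = 187.
Iteration 5: 187 < 382 holds -> k = 187 * 2 + 5 = 379.
Iteration 6: 379 < 382 holds -> k = 379 * 2 + 5 = 763.
Iteration 7: 763 < 382 fails; recursion stops.
SUM(k) = 7 + 19 + 43 + 91 + 187 + 379 + 763 = 1489.

1489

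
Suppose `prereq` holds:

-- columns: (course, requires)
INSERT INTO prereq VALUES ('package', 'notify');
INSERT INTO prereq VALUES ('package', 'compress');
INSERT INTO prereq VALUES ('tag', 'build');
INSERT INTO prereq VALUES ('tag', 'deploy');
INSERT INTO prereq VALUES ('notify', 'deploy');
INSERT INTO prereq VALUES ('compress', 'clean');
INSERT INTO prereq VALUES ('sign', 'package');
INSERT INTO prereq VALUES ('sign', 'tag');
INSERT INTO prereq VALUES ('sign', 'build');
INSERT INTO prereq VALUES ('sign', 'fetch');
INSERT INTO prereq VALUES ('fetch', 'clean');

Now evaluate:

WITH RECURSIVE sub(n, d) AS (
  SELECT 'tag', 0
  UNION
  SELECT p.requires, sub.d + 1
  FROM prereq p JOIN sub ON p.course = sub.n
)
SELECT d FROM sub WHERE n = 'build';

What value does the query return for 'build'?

Base: (tag, d=0).
Iteration 1: edges from {tag} -> (build, d=1), (deploy, d=1).
Iteration 2: no outgoing edges from {build,deploy}; recursion stops.

1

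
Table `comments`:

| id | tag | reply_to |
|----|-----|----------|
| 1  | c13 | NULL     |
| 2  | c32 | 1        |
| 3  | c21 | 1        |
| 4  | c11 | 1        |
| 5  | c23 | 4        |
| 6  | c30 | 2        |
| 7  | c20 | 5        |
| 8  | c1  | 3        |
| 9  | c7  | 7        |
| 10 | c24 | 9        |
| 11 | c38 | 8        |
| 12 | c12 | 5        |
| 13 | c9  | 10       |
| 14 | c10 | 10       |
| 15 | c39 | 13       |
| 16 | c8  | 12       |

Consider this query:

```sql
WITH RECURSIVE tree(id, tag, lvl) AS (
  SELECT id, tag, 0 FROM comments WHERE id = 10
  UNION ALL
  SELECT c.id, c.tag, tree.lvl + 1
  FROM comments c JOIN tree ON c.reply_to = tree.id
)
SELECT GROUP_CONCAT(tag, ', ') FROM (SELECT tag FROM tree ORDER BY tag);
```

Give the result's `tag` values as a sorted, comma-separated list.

c10, c24, c39, c9

Base: id=10 (c24) at lvl 0.
Iteration 1: rows with reply_to in {10} -> c9 (id 13, lvl 1), c10 (id 14, lvl 1).
Iteration 2: rows with reply_to in {13,14} -> c39 (id 15, lvl 2).
Iteration 3: no rows with reply_to in {15}; recursion stops.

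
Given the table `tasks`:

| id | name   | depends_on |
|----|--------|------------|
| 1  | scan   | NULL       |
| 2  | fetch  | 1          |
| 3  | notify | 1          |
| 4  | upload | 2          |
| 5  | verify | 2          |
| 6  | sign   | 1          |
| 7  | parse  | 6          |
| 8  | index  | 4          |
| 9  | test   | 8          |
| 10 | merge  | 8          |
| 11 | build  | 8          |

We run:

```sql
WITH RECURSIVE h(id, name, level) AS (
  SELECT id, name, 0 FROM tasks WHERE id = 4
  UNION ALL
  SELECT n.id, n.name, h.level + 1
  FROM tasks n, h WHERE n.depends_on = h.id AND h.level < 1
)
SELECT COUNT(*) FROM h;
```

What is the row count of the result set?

Base: id=4 (upload) at level 0.
Iteration 1: rows with depends_on in {4} -> index (id 8, level 1).
Iteration 2: level < 1 fails for all current rows; recursion stops.
Total rows emitted: 2.

2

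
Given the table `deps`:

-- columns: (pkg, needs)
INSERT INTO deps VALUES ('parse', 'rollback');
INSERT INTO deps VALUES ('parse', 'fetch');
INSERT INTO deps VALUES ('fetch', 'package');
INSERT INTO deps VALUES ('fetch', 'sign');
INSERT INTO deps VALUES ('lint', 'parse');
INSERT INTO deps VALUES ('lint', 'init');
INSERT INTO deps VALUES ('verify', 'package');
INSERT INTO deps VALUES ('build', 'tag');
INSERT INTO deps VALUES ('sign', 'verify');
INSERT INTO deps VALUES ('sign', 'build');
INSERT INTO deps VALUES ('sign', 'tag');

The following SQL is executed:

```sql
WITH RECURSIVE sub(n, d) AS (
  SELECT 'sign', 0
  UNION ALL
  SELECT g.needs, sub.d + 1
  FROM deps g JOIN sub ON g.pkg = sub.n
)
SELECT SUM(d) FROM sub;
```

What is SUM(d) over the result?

7

Base: (sign, d=0).
Iteration 1: edges from {sign} -> (build, d=1), (tag, d=1), (verify, d=1).
Iteration 2: edges from {build,tag,verify} -> (package, d=2), (tag, d=2).
Iteration 3: no outgoing edges from {package,tag}; recursion stops.
SUM(d) = 0 + 1 + 1 + 1 + 2 + 2 = 7.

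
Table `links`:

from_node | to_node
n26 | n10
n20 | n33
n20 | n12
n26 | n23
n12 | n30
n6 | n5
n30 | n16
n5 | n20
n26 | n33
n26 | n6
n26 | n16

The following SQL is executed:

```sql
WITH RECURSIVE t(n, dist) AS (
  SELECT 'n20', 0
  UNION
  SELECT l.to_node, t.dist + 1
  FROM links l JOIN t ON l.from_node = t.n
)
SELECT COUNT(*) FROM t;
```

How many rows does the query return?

5

Base: (n20, dist=0).
Iteration 1: edges from {n20} -> (n12, dist=1), (n33, dist=1).
Iteration 2: edges from {n12,n33} -> (n30, dist=2).
Iteration 3: edges from {n30} -> (n16, dist=3).
Iteration 4: no outgoing edges from {n16}; recursion stops.
Total rows emitted: 5.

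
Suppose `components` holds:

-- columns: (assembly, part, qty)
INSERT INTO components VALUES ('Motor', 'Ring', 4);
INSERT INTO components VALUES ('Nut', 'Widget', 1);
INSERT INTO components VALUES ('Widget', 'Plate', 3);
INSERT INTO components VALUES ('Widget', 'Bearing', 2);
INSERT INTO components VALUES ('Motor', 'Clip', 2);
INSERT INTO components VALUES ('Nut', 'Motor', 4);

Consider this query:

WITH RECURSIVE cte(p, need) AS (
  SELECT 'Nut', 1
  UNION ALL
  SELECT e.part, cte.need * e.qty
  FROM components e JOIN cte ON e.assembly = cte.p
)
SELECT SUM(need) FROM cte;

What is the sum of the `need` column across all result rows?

35

Base: (Nut, need=1).
Iteration 1: components of {Nut} -> Motor = 1*4 = 4, Widget = 1*1 = 1.
Iteration 2: components of {Motor,Widget} -> Bearing = 1*2 = 2, Clip = 4*2 = 8, Plate = 1*3 = 3, Ring = 4*4 = 16.
Iteration 3: no further components; recursion stops.
SUM(need) = 1 + 4 + 1 + 8 + 16 + 3 + 2 = 35.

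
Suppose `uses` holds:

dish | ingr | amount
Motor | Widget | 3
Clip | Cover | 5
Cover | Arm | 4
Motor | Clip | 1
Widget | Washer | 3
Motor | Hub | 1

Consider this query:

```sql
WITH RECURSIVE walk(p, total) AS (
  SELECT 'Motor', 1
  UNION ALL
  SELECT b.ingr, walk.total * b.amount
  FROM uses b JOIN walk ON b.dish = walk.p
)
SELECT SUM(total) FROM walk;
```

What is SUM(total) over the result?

40

Base: (Motor, total=1).
Iteration 1: components of {Motor} -> Clip = 1*1 = 1, Hub = 1*1 = 1, Widget = 1*3 = 3.
Iteration 2: components of {Clip,Hub,Widget} -> Cover = 1*5 = 5, Washer = 3*3 = 9.
Iteration 3: components of {Cover,Washer} -> Arm = 5*4 = 20.
Iteration 4: no further components; recursion stops.
SUM(total) = 1 + 1 + 1 + 3 + 5 + 9 + 20 = 40.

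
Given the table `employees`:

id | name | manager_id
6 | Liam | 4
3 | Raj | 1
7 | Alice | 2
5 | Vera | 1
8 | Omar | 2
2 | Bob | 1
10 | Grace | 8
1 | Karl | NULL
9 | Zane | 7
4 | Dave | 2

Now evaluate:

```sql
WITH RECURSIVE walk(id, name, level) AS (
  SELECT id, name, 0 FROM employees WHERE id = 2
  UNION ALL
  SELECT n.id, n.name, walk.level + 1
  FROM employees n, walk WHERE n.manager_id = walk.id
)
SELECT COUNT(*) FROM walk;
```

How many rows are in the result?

7

Base: id=2 (Bob) at level 0.
Iteration 1: rows with manager_id in {2} -> Dave (id 4, level 1), Alice (id 7, level 1), Omar (id 8, level 1).
Iteration 2: rows with manager_id in {4,7,8} -> Liam (id 6, level 2), Zane (id 9, level 2), Grace (id 10, level 2).
Iteration 3: no rows with manager_id in {6,9,10}; recursion stops.
Total rows emitted: 7.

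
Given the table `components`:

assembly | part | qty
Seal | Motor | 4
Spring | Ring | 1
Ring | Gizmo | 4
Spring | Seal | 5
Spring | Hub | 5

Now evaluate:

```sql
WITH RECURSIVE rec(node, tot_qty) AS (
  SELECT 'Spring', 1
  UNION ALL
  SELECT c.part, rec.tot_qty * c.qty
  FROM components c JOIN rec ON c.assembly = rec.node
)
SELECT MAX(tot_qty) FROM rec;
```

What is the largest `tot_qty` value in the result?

Base: (Spring, tot_qty=1).
Iteration 1: components of {Spring} -> Hub = 1*5 = 5, Ring = 1*1 = 1, Seal = 1*5 = 5.
Iteration 2: components of {Hub,Ring,Seal} -> Gizmo = 1*4 = 4, Motor = 5*4 = 20.
Iteration 3: no further components; recursion stops.
tot_qty values: 1, 5, 1, 5, 20, 4; the maximum is 20.

20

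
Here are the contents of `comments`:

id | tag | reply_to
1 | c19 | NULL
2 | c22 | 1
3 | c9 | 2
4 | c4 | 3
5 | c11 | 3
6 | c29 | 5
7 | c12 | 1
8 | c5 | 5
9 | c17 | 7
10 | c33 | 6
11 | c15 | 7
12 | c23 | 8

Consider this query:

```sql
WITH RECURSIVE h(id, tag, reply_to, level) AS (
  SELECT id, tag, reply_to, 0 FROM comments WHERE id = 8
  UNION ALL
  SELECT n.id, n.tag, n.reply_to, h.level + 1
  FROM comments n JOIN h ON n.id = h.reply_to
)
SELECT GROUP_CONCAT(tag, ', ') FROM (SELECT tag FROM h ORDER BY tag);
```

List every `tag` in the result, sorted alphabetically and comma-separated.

Base: id=8 (c5), reply_to=5, level 0.
Iteration 1: join on id=5 -> c11 (id 5, reply_to=3, level 1).
Iteration 2: join on id=3 -> c9 (id 3, reply_to=2, level 2).
Iteration 3: join on id=2 -> c22 (id 2, reply_to=1, level 3).
Iteration 4: join on id=1 -> c19 (id 1, reply_to=NULL, level 4).
Iteration 5: reply_to is NULL; no match; recursion stops.

c11, c19, c22, c5, c9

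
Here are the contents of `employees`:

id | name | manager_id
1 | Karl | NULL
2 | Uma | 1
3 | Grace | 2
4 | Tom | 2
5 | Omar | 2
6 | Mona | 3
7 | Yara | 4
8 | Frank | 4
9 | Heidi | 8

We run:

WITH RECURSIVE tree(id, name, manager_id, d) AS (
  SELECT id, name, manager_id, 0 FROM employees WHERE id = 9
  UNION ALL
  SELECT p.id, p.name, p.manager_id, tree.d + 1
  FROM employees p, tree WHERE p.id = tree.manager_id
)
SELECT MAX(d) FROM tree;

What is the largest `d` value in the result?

4

Base: id=9 (Heidi), manager_id=8, d 0.
Iteration 1: join on id=8 -> Frank (id 8, manager_id=4, d 1).
Iteration 2: join on id=4 -> Tom (id 4, manager_id=2, d 2).
Iteration 3: join on id=2 -> Uma (id 2, manager_id=1, d 3).
Iteration 4: join on id=1 -> Karl (id 1, manager_id=NULL, d 4).
Iteration 5: manager_id is NULL; no match; recursion stops.
d values: 0, 1, 2, 3, 4; the maximum is 4.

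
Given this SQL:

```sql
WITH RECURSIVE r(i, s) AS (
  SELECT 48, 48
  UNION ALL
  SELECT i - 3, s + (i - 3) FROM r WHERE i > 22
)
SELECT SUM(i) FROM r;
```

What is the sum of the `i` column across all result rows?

Base: i=48, s=48.
Iteration 1: 48 > 22 holds -> i = 48 - 3 = 45, s = 48 + 45 = 93.
Iteration 2: 45 > 22 holds -> i = 45 - 3 = 42, s = 93 + 42 = 135.
Iteration 3: 42 > 22 holds -> i = 42 - 3 = 39, s = 135 + 39 = 174.
Iteration 4: 39 > 22 holds -> i = 39 - 3 = 36, s = 174 + 36 = 210.
Iteration 5: 36 > 22 holds -> i = 36 - 3 = 33, s = 210 + 33 = 243.
Iteration 6: 33 > 22 holds -> i = 33 - 3 = 30, s = 243 + 30 = 273.
Iteration 7: 30 > 22 holds -> i = 30 - 3 = 27, s = 273 + 27 = 300.
Iteration 8: 27 > 22 holds -> i = 27 - 3 = 24, s = 300 + 24 = 324.
Iteration 9: 24 > 22 holds -> i = 24 - 3 = 21, s = 324 + 21 = 345.
Iteration 10: 21 > 22 fails; recursion stops.
SUM(i) = 48 + 45 + 42 + 39 + 36 + 33 + 30 + 27 + 24 + 21 = 345.

345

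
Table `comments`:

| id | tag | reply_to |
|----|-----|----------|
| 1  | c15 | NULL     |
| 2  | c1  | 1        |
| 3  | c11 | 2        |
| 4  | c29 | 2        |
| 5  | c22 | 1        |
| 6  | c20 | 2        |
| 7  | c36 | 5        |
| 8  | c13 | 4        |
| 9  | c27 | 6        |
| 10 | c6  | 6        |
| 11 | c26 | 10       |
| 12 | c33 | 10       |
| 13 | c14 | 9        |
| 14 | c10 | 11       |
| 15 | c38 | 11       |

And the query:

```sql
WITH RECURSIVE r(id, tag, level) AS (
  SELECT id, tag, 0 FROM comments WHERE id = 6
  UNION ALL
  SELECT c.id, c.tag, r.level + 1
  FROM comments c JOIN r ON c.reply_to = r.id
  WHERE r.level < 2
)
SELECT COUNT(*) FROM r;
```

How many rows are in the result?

Base: id=6 (c20) at level 0.
Iteration 1: rows with reply_to in {6} -> c27 (id 9, level 1), c6 (id 10, level 1).
Iteration 2: rows with reply_to in {9,10} -> c26 (id 11, level 2), c33 (id 12, level 2), c14 (id 13, level 2).
Iteration 3: level < 2 fails for all current rows; recursion stops.
Total rows emitted: 6.

6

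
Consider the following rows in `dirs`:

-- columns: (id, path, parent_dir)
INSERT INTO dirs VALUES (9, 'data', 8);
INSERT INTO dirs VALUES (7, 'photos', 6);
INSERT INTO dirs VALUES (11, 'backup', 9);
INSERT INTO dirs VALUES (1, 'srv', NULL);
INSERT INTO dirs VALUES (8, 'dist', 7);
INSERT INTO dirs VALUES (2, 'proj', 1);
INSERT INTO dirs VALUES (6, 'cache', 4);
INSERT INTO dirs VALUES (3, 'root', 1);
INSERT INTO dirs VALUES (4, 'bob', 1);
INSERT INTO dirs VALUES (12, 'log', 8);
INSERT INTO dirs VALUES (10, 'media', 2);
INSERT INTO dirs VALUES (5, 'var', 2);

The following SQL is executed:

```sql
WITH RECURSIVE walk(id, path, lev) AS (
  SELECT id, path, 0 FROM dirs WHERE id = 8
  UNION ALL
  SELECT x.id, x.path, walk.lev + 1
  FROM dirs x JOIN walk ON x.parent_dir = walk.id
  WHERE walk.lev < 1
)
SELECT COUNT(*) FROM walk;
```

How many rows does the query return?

3

Base: id=8 (dist) at lev 0.
Iteration 1: rows with parent_dir in {8} -> data (id 9, lev 1), log (id 12, lev 1).
Iteration 2: lev < 1 fails for all current rows; recursion stops.
Total rows emitted: 3.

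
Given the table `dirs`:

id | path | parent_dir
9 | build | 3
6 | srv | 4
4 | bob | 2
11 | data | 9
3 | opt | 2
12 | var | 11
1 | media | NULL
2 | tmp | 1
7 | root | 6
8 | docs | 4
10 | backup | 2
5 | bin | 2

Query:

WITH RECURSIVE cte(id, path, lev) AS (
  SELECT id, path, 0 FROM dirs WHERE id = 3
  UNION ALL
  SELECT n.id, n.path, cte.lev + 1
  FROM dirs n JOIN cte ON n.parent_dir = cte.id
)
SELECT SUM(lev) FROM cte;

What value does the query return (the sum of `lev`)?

6

Base: id=3 (opt) at lev 0.
Iteration 1: rows with parent_dir in {3} -> build (id 9, lev 1).
Iteration 2: rows with parent_dir in {9} -> data (id 11, lev 2).
Iteration 3: rows with parent_dir in {11} -> var (id 12, lev 3).
Iteration 4: no rows with parent_dir in {12}; recursion stops.
SUM(lev) = 0 + 1 + 2 + 3 = 6.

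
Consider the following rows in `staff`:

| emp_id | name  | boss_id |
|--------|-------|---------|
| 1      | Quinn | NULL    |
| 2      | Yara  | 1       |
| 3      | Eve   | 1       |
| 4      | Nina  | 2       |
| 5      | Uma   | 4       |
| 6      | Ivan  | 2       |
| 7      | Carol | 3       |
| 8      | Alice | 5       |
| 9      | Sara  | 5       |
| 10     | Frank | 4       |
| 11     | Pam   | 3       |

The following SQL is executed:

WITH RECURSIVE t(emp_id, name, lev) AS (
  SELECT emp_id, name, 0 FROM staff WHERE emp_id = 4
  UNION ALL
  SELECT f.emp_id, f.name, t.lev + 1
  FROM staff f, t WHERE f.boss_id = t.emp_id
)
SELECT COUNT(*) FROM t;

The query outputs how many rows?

5

Base: emp_id=4 (Nina) at lev 0.
Iteration 1: rows with boss_id in {4} -> Uma (id 5, lev 1), Frank (id 10, lev 1).
Iteration 2: rows with boss_id in {5,10} -> Alice (id 8, lev 2), Sara (id 9, lev 2).
Iteration 3: no rows with boss_id in {8,9}; recursion stops.
Total rows emitted: 5.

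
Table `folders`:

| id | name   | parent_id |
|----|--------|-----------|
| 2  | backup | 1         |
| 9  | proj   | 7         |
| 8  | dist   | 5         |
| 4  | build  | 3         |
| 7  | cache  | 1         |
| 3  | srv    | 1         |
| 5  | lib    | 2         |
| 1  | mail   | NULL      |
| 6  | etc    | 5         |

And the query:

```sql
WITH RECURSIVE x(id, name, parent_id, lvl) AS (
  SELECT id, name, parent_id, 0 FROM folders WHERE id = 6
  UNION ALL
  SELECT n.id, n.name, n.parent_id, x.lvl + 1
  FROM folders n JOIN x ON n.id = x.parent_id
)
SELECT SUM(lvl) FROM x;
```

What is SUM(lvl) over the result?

Base: id=6 (etc), parent_id=5, lvl 0.
Iteration 1: join on id=5 -> lib (id 5, parent_id=2, lvl 1).
Iteration 2: join on id=2 -> backup (id 2, parent_id=1, lvl 2).
Iteration 3: join on id=1 -> mail (id 1, parent_id=NULL, lvl 3).
Iteration 4: parent_id is NULL; no match; recursion stops.
SUM(lvl) = 0 + 1 + 2 + 3 = 6.

6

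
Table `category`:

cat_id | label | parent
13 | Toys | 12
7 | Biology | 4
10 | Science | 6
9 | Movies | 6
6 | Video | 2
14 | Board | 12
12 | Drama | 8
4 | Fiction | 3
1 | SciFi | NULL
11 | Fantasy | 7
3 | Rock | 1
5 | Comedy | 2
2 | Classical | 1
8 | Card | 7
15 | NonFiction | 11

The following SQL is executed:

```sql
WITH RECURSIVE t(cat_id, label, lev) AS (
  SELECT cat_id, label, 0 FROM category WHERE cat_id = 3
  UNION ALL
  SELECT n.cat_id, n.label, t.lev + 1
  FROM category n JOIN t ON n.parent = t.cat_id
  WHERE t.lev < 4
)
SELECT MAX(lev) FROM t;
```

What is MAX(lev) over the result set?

4

Base: cat_id=3 (Rock) at lev 0.
Iteration 1: rows with parent in {3} -> Fiction (id 4, lev 1).
Iteration 2: rows with parent in {4} -> Biology (id 7, lev 2).
Iteration 3: rows with parent in {7} -> Card (id 8, lev 3), Fantasy (id 11, lev 3).
Iteration 4: rows with parent in {8,11} -> Drama (id 12, lev 4), NonFiction (id 15, lev 4).
Iteration 5: lev < 4 fails for all current rows; recursion stops.
lev values: 0, 1, 2, 3, 3, 4, 4; the maximum is 4.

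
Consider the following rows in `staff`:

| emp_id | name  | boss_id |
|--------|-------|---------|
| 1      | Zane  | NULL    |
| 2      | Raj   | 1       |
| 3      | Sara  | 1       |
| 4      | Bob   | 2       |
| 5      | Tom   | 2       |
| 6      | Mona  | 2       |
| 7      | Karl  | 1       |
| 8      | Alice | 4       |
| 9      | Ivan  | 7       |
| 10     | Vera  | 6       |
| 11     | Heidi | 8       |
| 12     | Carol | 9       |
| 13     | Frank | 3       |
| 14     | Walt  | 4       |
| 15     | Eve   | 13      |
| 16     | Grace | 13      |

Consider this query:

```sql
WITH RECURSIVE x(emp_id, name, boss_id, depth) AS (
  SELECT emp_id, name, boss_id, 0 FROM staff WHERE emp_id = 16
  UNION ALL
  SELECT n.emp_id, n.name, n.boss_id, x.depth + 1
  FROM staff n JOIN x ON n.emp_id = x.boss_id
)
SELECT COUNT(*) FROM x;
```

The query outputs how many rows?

4

Base: emp_id=16 (Grace), boss_id=13, depth 0.
Iteration 1: join on emp_id=13 -> Frank (id 13, boss_id=3, depth 1).
Iteration 2: join on emp_id=3 -> Sara (id 3, boss_id=1, depth 2).
Iteration 3: join on emp_id=1 -> Zane (id 1, boss_id=NULL, depth 3).
Iteration 4: boss_id is NULL; no match; recursion stops.
Total rows emitted: 4.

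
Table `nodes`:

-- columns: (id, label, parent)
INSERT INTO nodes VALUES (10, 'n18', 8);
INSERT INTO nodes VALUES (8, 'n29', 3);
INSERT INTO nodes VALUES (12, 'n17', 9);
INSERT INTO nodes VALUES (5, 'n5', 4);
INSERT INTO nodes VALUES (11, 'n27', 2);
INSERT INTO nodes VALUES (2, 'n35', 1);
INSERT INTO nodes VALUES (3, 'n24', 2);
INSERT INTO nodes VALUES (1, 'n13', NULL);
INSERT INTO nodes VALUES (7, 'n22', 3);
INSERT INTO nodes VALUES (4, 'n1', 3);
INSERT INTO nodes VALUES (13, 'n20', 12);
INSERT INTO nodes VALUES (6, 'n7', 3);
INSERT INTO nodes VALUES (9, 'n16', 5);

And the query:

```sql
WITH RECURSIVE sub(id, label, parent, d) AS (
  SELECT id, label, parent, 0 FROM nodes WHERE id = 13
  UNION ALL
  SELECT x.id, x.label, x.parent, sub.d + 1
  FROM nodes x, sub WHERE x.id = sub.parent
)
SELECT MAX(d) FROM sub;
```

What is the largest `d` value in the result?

Base: id=13 (n20), parent=12, d 0.
Iteration 1: join on id=12 -> n17 (id 12, parent=9, d 1).
Iteration 2: join on id=9 -> n16 (id 9, parent=5, d 2).
Iteration 3: join on id=5 -> n5 (id 5, parent=4, d 3).
Iteration 4: join on id=4 -> n1 (id 4, parent=3, d 4).
Iteration 5: join on id=3 -> n24 (id 3, parent=2, d 5).
Iteration 6: join on id=2 -> n35 (id 2, parent=1, d 6).
Iteration 7: join on id=1 -> n13 (id 1, parent=NULL, d 7).
Iteration 8: parent is NULL; no match; recursion stops.
d values: 0, 1, 2, 3, 4, 5, 6, 7; the maximum is 7.

7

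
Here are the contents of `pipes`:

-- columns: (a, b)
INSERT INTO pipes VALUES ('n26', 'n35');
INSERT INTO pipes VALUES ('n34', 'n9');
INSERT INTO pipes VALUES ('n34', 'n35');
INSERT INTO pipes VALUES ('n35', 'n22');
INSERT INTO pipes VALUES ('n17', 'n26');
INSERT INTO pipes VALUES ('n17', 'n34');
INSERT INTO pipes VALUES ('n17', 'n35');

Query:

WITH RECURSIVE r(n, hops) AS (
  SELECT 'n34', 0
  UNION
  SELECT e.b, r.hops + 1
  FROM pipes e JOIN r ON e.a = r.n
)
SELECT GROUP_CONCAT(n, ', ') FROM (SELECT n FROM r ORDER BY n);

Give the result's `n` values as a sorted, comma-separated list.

Base: (n34, hops=0).
Iteration 1: edges from {n34} -> (n35, hops=1), (n9, hops=1).
Iteration 2: edges from {n35,n9} -> (n22, hops=2).
Iteration 3: no outgoing edges from {n22}; recursion stops.

n22, n34, n35, n9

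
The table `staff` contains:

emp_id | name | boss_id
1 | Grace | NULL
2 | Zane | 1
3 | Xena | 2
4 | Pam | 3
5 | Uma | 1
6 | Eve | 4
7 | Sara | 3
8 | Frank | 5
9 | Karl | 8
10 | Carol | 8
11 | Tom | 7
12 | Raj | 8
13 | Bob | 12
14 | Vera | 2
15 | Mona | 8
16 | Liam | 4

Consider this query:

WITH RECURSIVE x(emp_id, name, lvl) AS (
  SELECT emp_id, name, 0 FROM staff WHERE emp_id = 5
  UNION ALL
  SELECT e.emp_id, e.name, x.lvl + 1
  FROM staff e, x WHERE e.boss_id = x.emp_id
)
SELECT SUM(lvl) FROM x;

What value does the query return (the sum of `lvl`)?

Base: emp_id=5 (Uma) at lvl 0.
Iteration 1: rows with boss_id in {5} -> Frank (id 8, lvl 1).
Iteration 2: rows with boss_id in {8} -> Karl (id 9, lvl 2), Carol (id 10, lvl 2), Raj (id 12, lvl 2), Mona (id 15, lvl 2).
Iteration 3: rows with boss_id in {9,10,12,15} -> Bob (id 13, lvl 3).
Iteration 4: no rows with boss_id in {13}; recursion stops.
SUM(lvl) = 0 + 1 + 2 + 2 + 2 + 2 + 3 = 12.

12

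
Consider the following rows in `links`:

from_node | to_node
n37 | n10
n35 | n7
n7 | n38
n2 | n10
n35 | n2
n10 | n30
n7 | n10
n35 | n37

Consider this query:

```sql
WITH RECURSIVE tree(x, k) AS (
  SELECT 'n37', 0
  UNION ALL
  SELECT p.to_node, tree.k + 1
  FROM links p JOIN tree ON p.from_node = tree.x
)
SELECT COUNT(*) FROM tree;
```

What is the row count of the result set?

3

Base: (n37, k=0).
Iteration 1: edges from {n37} -> (n10, k=1).
Iteration 2: edges from {n10} -> (n30, k=2).
Iteration 3: no outgoing edges from {n30}; recursion stops.
Total rows emitted: 3.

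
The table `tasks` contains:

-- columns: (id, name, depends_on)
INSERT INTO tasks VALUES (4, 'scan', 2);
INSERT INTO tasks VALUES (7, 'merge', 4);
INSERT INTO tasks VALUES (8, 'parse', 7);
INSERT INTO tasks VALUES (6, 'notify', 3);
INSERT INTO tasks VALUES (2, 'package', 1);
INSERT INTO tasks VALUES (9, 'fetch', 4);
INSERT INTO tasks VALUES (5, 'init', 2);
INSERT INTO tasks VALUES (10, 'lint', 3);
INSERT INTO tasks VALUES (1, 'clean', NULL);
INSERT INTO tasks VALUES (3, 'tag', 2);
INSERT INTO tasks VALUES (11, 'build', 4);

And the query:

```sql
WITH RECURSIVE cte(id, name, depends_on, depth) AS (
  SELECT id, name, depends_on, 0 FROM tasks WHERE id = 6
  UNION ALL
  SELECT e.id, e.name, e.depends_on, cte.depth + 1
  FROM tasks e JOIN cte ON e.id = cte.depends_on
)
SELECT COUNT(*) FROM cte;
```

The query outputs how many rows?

4

Base: id=6 (notify), depends_on=3, depth 0.
Iteration 1: join on id=3 -> tag (id 3, depends_on=2, depth 1).
Iteration 2: join on id=2 -> package (id 2, depends_on=1, depth 2).
Iteration 3: join on id=1 -> clean (id 1, depends_on=NULL, depth 3).
Iteration 4: depends_on is NULL; no match; recursion stops.
Total rows emitted: 4.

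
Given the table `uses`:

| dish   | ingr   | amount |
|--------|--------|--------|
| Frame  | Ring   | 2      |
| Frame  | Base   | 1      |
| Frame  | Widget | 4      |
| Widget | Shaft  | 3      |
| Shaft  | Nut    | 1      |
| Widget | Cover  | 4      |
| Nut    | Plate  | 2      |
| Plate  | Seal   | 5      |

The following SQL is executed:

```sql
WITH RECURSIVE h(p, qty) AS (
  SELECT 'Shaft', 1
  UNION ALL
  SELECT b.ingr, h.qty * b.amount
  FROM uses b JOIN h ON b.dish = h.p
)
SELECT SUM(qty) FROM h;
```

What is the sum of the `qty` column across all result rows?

14

Base: (Shaft, qty=1).
Iteration 1: components of {Shaft} -> Nut = 1*1 = 1.
Iteration 2: components of {Nut} -> Plate = 1*2 = 2.
Iteration 3: components of {Plate} -> Seal = 2*5 = 10.
Iteration 4: no further components; recursion stops.
SUM(qty) = 1 + 1 + 2 + 10 = 14.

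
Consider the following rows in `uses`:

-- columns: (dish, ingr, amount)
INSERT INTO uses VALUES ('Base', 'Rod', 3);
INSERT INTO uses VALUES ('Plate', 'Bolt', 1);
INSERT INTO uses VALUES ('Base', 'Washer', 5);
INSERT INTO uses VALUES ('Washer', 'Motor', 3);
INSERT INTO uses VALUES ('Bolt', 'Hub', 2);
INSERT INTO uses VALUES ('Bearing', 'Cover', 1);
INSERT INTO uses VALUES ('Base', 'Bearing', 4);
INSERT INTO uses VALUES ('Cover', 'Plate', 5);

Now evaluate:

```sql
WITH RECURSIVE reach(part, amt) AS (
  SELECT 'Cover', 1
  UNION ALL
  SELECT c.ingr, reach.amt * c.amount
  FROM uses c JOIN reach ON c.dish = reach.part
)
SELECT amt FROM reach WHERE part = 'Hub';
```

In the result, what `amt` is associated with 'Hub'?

10

Base: (Cover, amt=1).
Iteration 1: components of {Cover} -> Plate = 1*5 = 5.
Iteration 2: components of {Plate} -> Bolt = 5*1 = 5.
Iteration 3: components of {Bolt} -> Hub = 5*2 = 10.
Iteration 4: no further components; recursion stops.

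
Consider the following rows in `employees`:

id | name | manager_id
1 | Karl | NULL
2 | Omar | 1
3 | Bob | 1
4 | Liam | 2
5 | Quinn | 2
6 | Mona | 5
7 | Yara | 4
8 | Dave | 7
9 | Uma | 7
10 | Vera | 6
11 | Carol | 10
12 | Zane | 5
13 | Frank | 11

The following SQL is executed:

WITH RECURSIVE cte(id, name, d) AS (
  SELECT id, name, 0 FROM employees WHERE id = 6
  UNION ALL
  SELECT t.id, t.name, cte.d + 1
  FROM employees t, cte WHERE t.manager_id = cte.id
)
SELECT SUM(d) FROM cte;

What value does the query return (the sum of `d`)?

6

Base: id=6 (Mona) at d 0.
Iteration 1: rows with manager_id in {6} -> Vera (id 10, d 1).
Iteration 2: rows with manager_id in {10} -> Carol (id 11, d 2).
Iteration 3: rows with manager_id in {11} -> Frank (id 13, d 3).
Iteration 4: no rows with manager_id in {13}; recursion stops.
SUM(d) = 0 + 1 + 2 + 3 = 6.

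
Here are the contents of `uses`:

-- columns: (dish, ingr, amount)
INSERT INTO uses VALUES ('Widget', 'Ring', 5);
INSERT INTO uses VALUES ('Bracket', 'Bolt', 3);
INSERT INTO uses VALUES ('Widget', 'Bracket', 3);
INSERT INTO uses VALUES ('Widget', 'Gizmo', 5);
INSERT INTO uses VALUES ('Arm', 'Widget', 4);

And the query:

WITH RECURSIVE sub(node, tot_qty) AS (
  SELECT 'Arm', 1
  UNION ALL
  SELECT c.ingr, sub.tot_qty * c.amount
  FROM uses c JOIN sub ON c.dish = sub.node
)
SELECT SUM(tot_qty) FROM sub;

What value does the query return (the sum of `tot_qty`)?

Base: (Arm, tot_qty=1).
Iteration 1: components of {Arm} -> Widget = 1*4 = 4.
Iteration 2: components of {Widget} -> Bracket = 4*3 = 12, Gizmo = 4*5 = 20, Ring = 4*5 = 20.
Iteration 3: components of {Bracket,Gizmo,Ring} -> Bolt = 12*3 = 36.
Iteration 4: no further components; recursion stops.
SUM(tot_qty) = 1 + 4 + 12 + 20 + 20 + 36 = 93.

93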